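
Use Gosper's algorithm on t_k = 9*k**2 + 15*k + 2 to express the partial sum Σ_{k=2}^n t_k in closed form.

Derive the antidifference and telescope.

S(n) = 3*n**3 + 12*n**2 + 11*n - 26

The ratio is (9*k**2 + 33*k + 26)/(9*k**2 + 15*k + 2).
Factor: A=1; B=1; C=k**2 + 5*k/3 + 2/9.
f must satisfy (1)·f(k+1) − (1)·f(k) = k**2 + 5*k/3 + 2/9.
From deg A=0, deg B=0, deg C=2: d=3.
A polynomial solution: f(k) = k*(3*k**2 + 3*k - 4)/9.
So s_k = (B(k−1)f/C)·t_k = (k*(3*k**2 + 3*k - 4)/(9*k**2 + 15*k + 2))·t_k = k*(3*k**2 + 3*k - 4).
Δs = 9*k**2 + 15*k + 2, as required.
s_(n+1) = 3*n**3 + 12*n**2 + 11*n + 2 and s_(2) = 28, so S(n) = 3*n**3 + 12*n**2 + 11*n - 26.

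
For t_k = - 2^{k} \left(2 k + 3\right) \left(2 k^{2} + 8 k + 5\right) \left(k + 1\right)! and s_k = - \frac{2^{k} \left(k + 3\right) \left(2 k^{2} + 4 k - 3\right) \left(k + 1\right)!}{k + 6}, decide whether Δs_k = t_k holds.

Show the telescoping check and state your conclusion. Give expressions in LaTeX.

s_(k+1) = -2**(k + 1)*(k + 4)*(2*k**2 + 8*k + 3)*factorial(k + 2)/(k + 7)
s_(k+1) − s_k = -2**k*(4*k**5 + 62*k**4 + 350*k**3 + 889*k**2 + 978*k + 351)*factorial(k + 1)/((k + 6)*(k + 7))
(s_(k+1) − s_k) − t_k = 3*2**k*(k + 1)*(4*k**3 + 42*k**2 + 122*k + 93)*factorial(k + 1)/((k + 6)*(k + 7))

Invalid: residual \frac{3 \cdot 2^{k} \left(k + 1\right) \left(4 k^{3} + 42 k^{2} + 122 k + 93\right) \left(k + 1\right)!}{\left(k + 6\right) \left(k + 7\right)} ≠ 0.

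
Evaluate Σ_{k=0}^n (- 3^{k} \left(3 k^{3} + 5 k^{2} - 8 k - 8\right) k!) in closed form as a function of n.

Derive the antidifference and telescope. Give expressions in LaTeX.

Compute t_(k+1)/t_k: get 3*(3*k**4 + 17*k**3 + 25*k**2 + 3*k - 8)/(3*k**3 + 5*k**2 - 8*k - 8).
Take A(k)=3*k + 3, B(k)=1, C(k)=k**3 + 5*k**2/3 - 8*k/3 - 8/3.
Solve (3*k + 3)·f(k+1) − (1)·f(k) = k**3 + 5*k**2/3 - 8*k/3 - 8/3.
Bound: deg f ≤ 2.
Coefficient equations give f(k) = (k**2 - k - 4)/3.
Then R = B(k−1)f/C = (k**2 - k - 4)/(3*k**3 + 5*k**2 - 8*k - 8), so s_k = R(k)·t_k = 3**k*(-k**2 + k + 4)*factorial(k).
s_(k+1) − s_k = -3**k*(3*k**3 + 5*k**2 - 8*k - 8)*factorial(k) = t_k.
Telescope: S(n) = s_(n+1) − s_(0) = -3**(n + 1)*(n**2 + n - 4)*factorial(n + 1) − (4) = -3*3**n*n**3*factorial(n) - 6*3**n*n**2*factorial(n) + 9*3**n*n*factorial(n) + 12*3**n*factorial(n) - 4.

S(n) = - 3 \cdot 3^{n} n^{3} n! - 6 \cdot 3^{n} n^{2} n! + 9 \cdot 3^{n} n n! + 12 \cdot 3^{n} n! - 4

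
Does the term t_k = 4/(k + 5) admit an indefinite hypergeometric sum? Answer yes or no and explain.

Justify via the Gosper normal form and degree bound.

Step 1: r(k) = (k + 5)/(k + 6).
A = k + 5, B = k + 6, C = 1.
Solve (k + 5)·f(k+1) − (k + 5)·f(k) = 1.
d = 0 from the (1,1,0) case.
Write f(k) = c0. Then LHS − RHS = -1, requiring -1 = 0: contradictory. No certificate.

No — t_k has no hypergeometric antidifference.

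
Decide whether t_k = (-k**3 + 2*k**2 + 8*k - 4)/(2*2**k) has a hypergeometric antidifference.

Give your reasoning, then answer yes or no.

Step 1: r(k) = (k**3 + k**2 - 9*k - 5)/(2*(k**3 - 2*k**2 - 8*k + 4)).
A = 1/2, B = 1, C = k**3 - 2*k**2 - 8*k + 4.
Solve (1/2)·f(k+1) − (1)·f(k) = k**3 - 2*k**2 - 8*k + 4.
d = 3 from the (0,0,3) case.
Solving with deg f ≤ 3: f(k) = -2*(k**3 + k**2 - 3*k + 3).
Get s_k = R·t_k = (k**3 + k**2 - 3*k + 3)/2**k with R(k) = B(k−1)f(k)/C(k) = -2*(k**3 + k**2 - 3*k + 3)/(k**3 - 2*k**2 - 8*k + 4).
Δs = (-k**3 + 2*k**2 + 8*k - 4)/(2*2**k), as required.

Yes. s_k = (k**3 + k**2 - 3*k + 3)/2**k.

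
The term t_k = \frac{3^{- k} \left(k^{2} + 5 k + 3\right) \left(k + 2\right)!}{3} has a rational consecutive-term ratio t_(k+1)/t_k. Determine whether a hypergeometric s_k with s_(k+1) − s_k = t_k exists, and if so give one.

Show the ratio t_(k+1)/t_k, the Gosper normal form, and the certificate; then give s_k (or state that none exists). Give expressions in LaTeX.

s_k = 3^{- k} \left(k + 4\right) \left(k + 2\right)!

Compute t_(k+1)/t_k: get (k + 3)*(5*k + (k + 1)**2 + 8)/(3*(k**2 + 5*k + 3)).
Gosper form: A/B · C(k+1)/C(k) with A=k/3 + 1, B=1, C=k**2 + 5*k + 3.
Set up (k/3 + 1)·f(k+1) − (1)·f(k) − (k**2 + 5*k + 3) = 0.
deg f ≤ 1 (via 1,0,2).
Match coefficients ⇒ f(k) = 3*(k + 4).
Certificate R = B(k−1)f/C = 3*(k + 4)/(k**2 + 5*k + 3) gives s_k = (k + 4)*factorial(k + 2)/3**k.
s_(k+1) − s_k = (k**2 + 5*k + 3)*factorial(k + 2)/(3*3**k) = t_k.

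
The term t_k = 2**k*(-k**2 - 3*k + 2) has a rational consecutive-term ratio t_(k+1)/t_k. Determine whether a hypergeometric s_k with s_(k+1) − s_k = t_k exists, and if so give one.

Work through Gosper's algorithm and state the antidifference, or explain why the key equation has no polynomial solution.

s_k = 2**k*(-k**2 + k + 2)

Ratio r(k) = 2*(k**2 + 5*k + 2)/(k**2 + 3*k - 2).
A = 2, B = 1, C = k**2 + 3*k - 2.
Need (2)·f(k+1) − (1)·f(k) = k**2 + 3*k - 2.
d = 2 from the (0,0,2) case.
Solve for f: f(k) = (k - 2)*(k + 1) (degree 2 ≤ 2).
Then R = B(k−1)f/C = (k - 2)*(k + 1)/(k**2 + 3*k - 2), so s_k = R(k)·t_k = 2**k*(-k**2 + k + 2).
Check: Δs_k = 2**k*(-k**2 - 3*k + 2). ✓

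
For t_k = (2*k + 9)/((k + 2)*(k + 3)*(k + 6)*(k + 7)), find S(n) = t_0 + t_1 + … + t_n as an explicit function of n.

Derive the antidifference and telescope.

S(n) = (n**2 + 10*n + 9)/(12*(n**2 + 10*n + 21))

r(k) = (k + 2)*(k + 6)*(2*k + 11)/((k + 4)*(k + 8)*(2*k + 9)) after simplifying.
Normal form (A,B,C) = (k + 2, k + 8, k**3 + 27*k**2/2 + 121*k/2 + 90).
f must satisfy (k + 2)·f(k+1) − (k + 7)·f(k) = k**3 + 27*k**2/2 + 121*k/2 + 90.
deg f ≤ 5 (via 1,1,3).
A polynomial solution: f(k) = k*(k + 3)*(k + 4)*(k + 5)*(k + 8)/24.
Get s_k = R·t_k = k*(k + 8)/(12*(k**2 + 8*k + 12)) with R(k) = B(k−1)f(k)/C(k) = k*(k + 3)*(k + 7)*(k + 8)/(12*(2*k + 9)).
Δs = (2*k + 9)/(k**4 + 18*k**3 + 113*k**2 + 288*k + 252), as required.
Telescope: S(n) = s_(n+1) − s_(0) = (n**2 + 10*n + 9)/(12*(n**2 + 10*n + 21)) − (0) = (n**2 + 10*n + 9)/(12*(n**2 + 10*n + 21)).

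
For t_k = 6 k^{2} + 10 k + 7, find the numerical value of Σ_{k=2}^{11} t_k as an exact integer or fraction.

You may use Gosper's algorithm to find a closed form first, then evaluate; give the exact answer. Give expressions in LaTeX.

Σ = 3750

Compute t_(k+1)/t_k: get (6*k**2 + 22*k + 23)/(6*k**2 + 10*k + 7).
So A=1 and B=1, with C=k**2 + 5*k/3 + 7/6.
Need (1)·f(k+1) − (1)·f(k) = k**2 + 5*k/3 + 7/6.
From deg A=0, deg B=0, deg C=2: d=3.
Match coefficients ⇒ f(k) = k*(2*k**2 + 2*k + 3)/6.
Certificate R = B(k−1)f/C = k*(2*k**2 + 2*k + 3)/(6*k**2 + 10*k + 7) gives s_k = k*(2*k**2 + 2*k + 3).
Check: Δs_k = 6*k**2 + 10*k + 7. ✓
Sum = s_(12) − s_(2); s_(12) = 3780, s_(2) = 30 ⇒ 3750.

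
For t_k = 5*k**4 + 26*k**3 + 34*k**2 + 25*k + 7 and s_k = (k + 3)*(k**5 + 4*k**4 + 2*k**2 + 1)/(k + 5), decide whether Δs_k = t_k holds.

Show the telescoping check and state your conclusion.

s_(k+1) = (k + 4)*((k + 1)**5 + 4*(k + 1)**4 + 2*(k + 1)**2 + 1)/(k + 6)
s_(k+1) − s_k = (5*k**6 + 73*k**5 + 376*k**4 + 851*k**3 + 916*k**2 + 563*k + 142)/(k**2 + 11*k + 30)
(s_(k+1) − s_k) − t_k = 2*(-4*k**5 - 47*k**4 - 164*k**3 - 193*k**2 - 132*k - 34)/(k**2 + 11*k + 30)

Invalid: residual 2*(-4*k**5 - 47*k**4 - 164*k**3 - 193*k**2 - 132*k - 34)/(k**2 + 11*k + 30) ≠ 0.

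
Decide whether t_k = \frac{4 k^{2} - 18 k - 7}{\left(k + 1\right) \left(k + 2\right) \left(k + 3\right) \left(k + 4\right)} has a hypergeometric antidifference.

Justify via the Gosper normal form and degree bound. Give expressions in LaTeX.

r(k) = (k + 1)*(18*k - 4*(k + 1)**2 + 25)/((k + 5)*(-4*k**2 + 18*k + 7)) after simplifying.
Gosper form: A/B · C(k+1)/C(k) with A=k + 1, B=k + 5, C=k**2 - 9*k/2 - 7/4.
Solve (k + 1)·f(k+1) − (k + 4)·f(k) = k**2 - 9*k/2 - 7/4.
deg f ≤ 3 (via 1,1,2).
Match coefficients ⇒ f(k) = -k*(k**2 + 18*k + 2)/12.
R(k) = B(k−1)·f(k)/C(k) = -k*(k + 4)*(k**2 + 18*k + 2)/(3*(4*k**2 - 18*k - 7)); s_k = R·t_k = k*(-k**2 - 18*k - 2)/(3*(k + 1)*(k + 2)*(k + 3)).
Verify: (4*k**2 - 18*k - 7)/(k**4 + 10*k**3 + 35*k**2 + 50*k + 24) matches t_k.

Yes. s_k = \frac{k \left(- k^{2} - 18 k - 2\right)}{3 \left(k + 1\right) \left(k + 2\right) \left(k + 3\right)}.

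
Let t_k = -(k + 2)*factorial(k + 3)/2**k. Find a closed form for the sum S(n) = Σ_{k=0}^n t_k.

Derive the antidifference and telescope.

S(n) = 12 - factorial(n + 4)/2**n

Compute t_(k+1)/t_k: get (k + 3)*(k + 4)/(2*(k + 2)).
Normal form (A,B,C) = (k/2 + 2, 1, k + 2).
Set up (k/2 + 2)·f(k+1) − (1)·f(k) − (k + 2) = 0.
Bound: deg f ≤ 0.
Solving with deg f ≤ 0: f(k) = 2.
So s_k = (B(k−1)f/C)·t_k = (2/(k + 2))·t_k = -2**(1 - k)*factorial(k + 3).
Verify: -(k + 2)*factorial(k + 3)/2**k matches t_k.
Σ_(k=0)^n t_k = s_(n+1) − s_(0) = (-factorial(n + 4)/2**n) − (-12), i.e. 12 - factorial(n + 4)/2**n.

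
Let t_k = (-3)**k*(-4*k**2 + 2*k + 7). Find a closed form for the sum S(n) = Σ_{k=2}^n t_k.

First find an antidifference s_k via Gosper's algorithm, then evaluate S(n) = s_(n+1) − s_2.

The ratio is 3*(-4*k**2 - 6*k + 5)/(4*k**2 - 2*k - 7).
Take A(k)=-3, B(k)=1, C(k)=k**2 - k/2 - 7/4.
Key eq: (-3)·f(k+1) = (1)·f(k) + (k**2 - k/2 - 7/4).
deg f ≤ 2 (via 0,0,2).
Coefficient equations give f(k) = -(k**2 - 2*k - 1)/4.
Then R = B(k−1)f/C = -(k**2 - 2*k - 1)/(4*k**2 - 2*k - 7), so s_k = R(k)·t_k = (-3)**k*(k**2 - 2*k - 1).
Verify: (-3)**k*(-4*k**2 + 2*k + 7) matches t_k.
Σ_(k=2)^n t_k = s_(n+1) − s_(2) = ((-3)**(n + 1)*(n**2 - 2)) − (-9), i.e. -3*(-3)**n*n**2 + 6*(-3)**n + 9.

S(n) = -3*(-3)**n*n**2 + 6*(-3)**n + 9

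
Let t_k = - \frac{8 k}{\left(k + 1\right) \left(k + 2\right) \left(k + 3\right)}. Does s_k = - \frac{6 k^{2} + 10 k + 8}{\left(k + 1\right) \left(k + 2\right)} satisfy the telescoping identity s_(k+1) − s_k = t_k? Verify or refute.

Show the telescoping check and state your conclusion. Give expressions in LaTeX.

Valid — Δs_k = t_k.

s_(k+1) = 2*(-5*k - 3*(k + 1)**2 - 9)/((k + 2)*(k + 3))
s_(k+1) − s_k = -8*k/(k**3 + 6*k**2 + 11*k + 6)
(s_(k+1) − s_k) − t_k = 0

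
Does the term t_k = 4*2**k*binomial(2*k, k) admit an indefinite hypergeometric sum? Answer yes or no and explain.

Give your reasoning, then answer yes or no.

No; the degree bound rules out any f.

The ratio is 4*(2*k + 1)/(k + 1).
So A=8*k + 4 and B=k + 1, with C=1.
Set up (8*k + 4)·f(k+1) − (k)·f(k) − (1) = 0.
Degrees (1,1,0) ⇒ d ≤ -1.
d = -1 < 0 ⇒ no nonzero polynomial f; not summable.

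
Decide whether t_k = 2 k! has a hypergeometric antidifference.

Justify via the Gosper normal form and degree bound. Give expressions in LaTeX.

Compute t_(k+1)/t_k: get k + 1.
Gosper form: A/B · C(k+1)/C(k) with A=k + 1, B=1, C=1.
f must satisfy (k + 1)·f(k+1) − (1)·f(k) = 1.
deg f ≤ -1 (via 1,0,0).
d = -1 < 0 ⇒ no nonzero polynomial f; not summable.

No. Not Gosper-summable.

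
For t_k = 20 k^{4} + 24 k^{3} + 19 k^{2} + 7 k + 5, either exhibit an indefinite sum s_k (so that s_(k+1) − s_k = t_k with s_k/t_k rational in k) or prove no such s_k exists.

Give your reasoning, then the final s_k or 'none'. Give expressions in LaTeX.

Ratio r(k) = (20*k**4 + 104*k**3 + 211*k**2 + 197*k + 75)/(20*k**4 + 24*k**3 + 19*k**2 + 7*k + 5).
Factor: A=1; B=1; C=k**4 + 6*k**3/5 + 19*k**2/20 + 7*k/20 + 1/4.
f must satisfy (1)·f(k+1) − (1)·f(k) = k**4 + 6*k**3/5 + 19*k**2/20 + 7*k/20 + 1/4.
d = 5 from the (0,0,4) case.
Match coefficients ⇒ f(k) = k*(4*k**4 - 4*k**3 + k**2 + 4)/20.
Certificate R = B(k−1)f/C = k*(4*k**4 - 4*k**3 + k**2 + 4)/(20*k**4 + 24*k**3 + 19*k**2 + 7*k + 5) gives s_k = k*(4*k**4 - 4*k**3 + k**2 + 4).
Verify: 20*k**4 + 24*k**3 + 19*k**2 + 7*k + 5 matches t_k.

s_k = k \left(4 k^{4} - 4 k^{3} + k^{2} + 4\right)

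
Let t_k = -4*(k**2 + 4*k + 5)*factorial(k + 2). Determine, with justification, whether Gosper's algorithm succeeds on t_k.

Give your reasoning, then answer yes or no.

t_(k+1)/t_k = (k + 3)*(4*k + (k + 1)**2 + 9)/(k**2 + 4*k + 5).
Take A(k)=k + 3, B(k)=1, C(k)=k**2 + 4*k + 5.
f must satisfy (k + 3)·f(k+1) − (1)·f(k) = k**2 + 4*k + 5.
From deg A=1, deg B=0, deg C=2: d=1.
Solving with deg f ≤ 1: f(k) = k + 1.
Certificate R = B(k−1)f/C = (k + 1)/(k**2 + 4*k + 5) gives s_k = -4*(k + 1)*factorial(k + 2).
Δs = -4*(k**2 + 4*k + 5)*factorial(k + 2), as required.

Yes. s_k = -4*(k + 1)*factorial(k + 2).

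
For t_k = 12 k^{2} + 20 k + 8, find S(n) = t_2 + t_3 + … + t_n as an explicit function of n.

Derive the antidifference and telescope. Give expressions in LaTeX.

The ratio is (3*k**2 + 11*k + 10)/(3*k**2 + 5*k + 2).
Normal form (A,B,C) = (1, 1, k**2 + 5*k/3 + 2/3).
Need (1)·f(k+1) − (1)·f(k) = k**2 + 5*k/3 + 2/3.
d = 3 from the (0,0,2) case.
A polynomial solution: f(k) = k**2*(k + 1)/3.
Certificate R = B(k−1)f/C = k**2/(3*k + 2) gives s_k = 4*k**2*(k + 1).
Δs = 12*k**2 + 20*k + 8, as required.
Σ_(k=2)^n t_k = s_(n+1) − s_(2) = (4*n**3 + 16*n**2 + 20*n + 8) − (48), i.e. 4*n**3 + 16*n**2 + 20*n - 40.

S(n) = 4 n^{3} + 16 n^{2} + 20 n - 40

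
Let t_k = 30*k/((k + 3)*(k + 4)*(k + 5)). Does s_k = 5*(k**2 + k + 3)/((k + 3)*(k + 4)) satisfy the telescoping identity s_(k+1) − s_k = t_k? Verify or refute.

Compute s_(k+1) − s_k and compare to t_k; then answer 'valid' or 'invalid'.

valid (s_(k+1) − s_k reduces to t_k)

s_(k+1) = 5*(k + (k + 1)**2 + 4)/((k + 4)*(k + 5))
s_(k+1) − s_k = 30*k/(k**3 + 12*k**2 + 47*k + 60)
(s_(k+1) − s_k) − t_k = 0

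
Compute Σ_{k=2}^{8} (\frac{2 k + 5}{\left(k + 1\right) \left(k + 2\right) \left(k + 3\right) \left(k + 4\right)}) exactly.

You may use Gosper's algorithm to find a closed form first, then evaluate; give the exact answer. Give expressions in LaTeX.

Σ = 7/120

r(k) = (k + 1)*(2*k + 7)/((k + 5)*(2*k + 5)) after simplifying.
Gosper form: A/B · C(k+1)/C(k) with A=k + 1, B=k + 5, C=k + 5/2.
Set up (k + 1)·f(k+1) − (k + 4)·f(k) − (k + 5/2) = 0.
d = 3 from the (1,1,1) case.
A polynomial solution: f(k) = k*(k + 2)*(k + 4)/6.
Certificate R = B(k−1)f/C = k*(k + 2)*(k + 4)**2/(3*(2*k + 5)) gives s_k = k*(k + 4)/(3*(k**2 + 4*k + 3)).
Check: Δs_k = (2*k + 5)/(k**4 + 10*k**3 + 35*k**2 + 50*k + 24). ✓
Σ_(k=2)^(8) t_k = s_(9) − s_(2) = 13/40 − (4/15) = 7/120.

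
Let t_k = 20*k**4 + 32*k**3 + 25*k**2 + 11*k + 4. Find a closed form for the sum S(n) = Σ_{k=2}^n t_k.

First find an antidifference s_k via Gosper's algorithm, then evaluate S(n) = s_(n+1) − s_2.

t_(k+1)/t_k = (20*k**4 + 112*k**3 + 241*k**2 + 237*k + 92)/(20*k**4 + 32*k**3 + 25*k**2 + 11*k + 4).
So A=1 and B=1, with C=k**4 + 8*k**3/5 + 5*k**2/4 + 11*k/20 + 1/5.
Key eq: (1)·f(k+1) = (1)·f(k) + (k**4 + 8*k**3/5 + 5*k**2/4 + 11*k/20 + 1/5).
deg f ≤ 5 (via 0,0,4).
A polynomial solution: f(k) = k*(4*k**4 - 2*k**3 - k**2 + k + 2)/20.
So s_k = (B(k−1)f/C)·t_k = (k*(4*k**4 - 2*k**3 - k**2 + k + 2)/(20*k**4 + 32*k**3 + 25*k**2 + 11*k + 4))·t_k = k*(4*k**4 - 2*k**3 - k**2 + k + 2).
Check: Δs_k = 20*k**4 + 32*k**3 + 25*k**2 + 11*k + 4. ✓
Σ_(k=2)^n t_k = s_(n+1) − s_(2) = (4*n**5 + 18*n**4 + 31*n**3 + 26*n**2 + 13*n + 4) − (96), i.e. 4*n**5 + 18*n**4 + 31*n**3 + 26*n**2 + 13*n - 92.

S(n) = 4*n**5 + 18*n**4 + 31*n**3 + 26*n**2 + 13*n - 92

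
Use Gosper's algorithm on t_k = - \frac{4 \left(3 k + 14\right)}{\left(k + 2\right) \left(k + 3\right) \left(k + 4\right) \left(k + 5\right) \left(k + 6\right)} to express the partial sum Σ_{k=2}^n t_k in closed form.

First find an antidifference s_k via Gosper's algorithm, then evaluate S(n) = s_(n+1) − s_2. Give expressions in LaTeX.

S(n) = \frac{- n^{3} - 13 n^{2} - 54 n + 68}{35 \left(n^{3} + 13 n^{2} + 54 n + 72\right)}

The ratio is (k + 2)*(3*k + 17)/((k + 7)*(3*k + 14)).
A = k + 2, B = k + 7, C = k + 14/3.
Key eq: (k + 2)·f(k+1) = (k + 6)·f(k) + (k + 14/3).
Bound: deg f ≤ 4.
Solve for f: f(k) = k*(k + 4)*(k**2 + 10*k + 31)/90 (degree 4 ≤ 4).
Then R = B(k−1)f/C = k*(k + 4)*(k + 6)*(k**2 + 10*k + 31)/(30*(3*k + 14)), so s_k = R(k)·t_k = 2*k*(-k**2 - 10*k - 31)/(15*(k**3 + 10*k**2 + 31*k + 30)).
s_(k+1) − s_k = 4*(-3*k - 14)/(k**5 + 20*k**4 + 155*k**3 + 580*k**2 + 1044*k + 720) = t_k.
s_(n+1) = 2*(-n**3 - 13*n**2 - 54*n - 42)/(15*(n**3 + 13*n**2 + 54*n + 72)) and s_(2) = -11/105, so S(n) = (-n**3 - 13*n**2 - 54*n + 68)/(35*(n**3 + 13*n**2 + 54*n + 72)).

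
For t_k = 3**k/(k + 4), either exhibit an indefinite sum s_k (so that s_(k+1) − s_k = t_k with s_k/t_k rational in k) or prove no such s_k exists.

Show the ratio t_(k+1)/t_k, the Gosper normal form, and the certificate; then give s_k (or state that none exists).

Ratio r(k) = 3*(k + 4)/(k + 5).
Gosper form: A/B · C(k+1)/C(k) with A=3*k + 12, B=k + 5, C=1.
Solve (3*k + 12)·f(k+1) − (k + 4)·f(k) = 1.
deg f ≤ -1 (via 1,1,0).
Negative degree bound (-1): no f exists, t_k not Gosper-summable.

none — t_k is not Gosper-summable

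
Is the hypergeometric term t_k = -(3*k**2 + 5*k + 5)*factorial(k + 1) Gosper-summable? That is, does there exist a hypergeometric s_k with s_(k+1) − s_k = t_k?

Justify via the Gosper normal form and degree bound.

Yes. s_k = -(3*k - 1)*factorial(k + 1).

Step 1: r(k) = (k + 2)*(5*k + 3*(k + 1)**2 + 10)/(3*k**2 + 5*k + 5).
Take A(k)=k + 2, B(k)=1, C(k)=k**2 + 5*k/3 + 5/3.
f must satisfy (k + 2)·f(k+1) − (1)·f(k) = k**2 + 5*k/3 + 5/3.
Bound: deg f ≤ 1.
Solve for f: f(k) = (3*k - 1)/3 (degree 1 ≤ 1).
R(k) = B(k−1)·f(k)/C(k) = (3*k - 1)/(3*k**2 + 5*k + 5); s_k = R·t_k = -(3*k - 1)*factorial(k + 1).
s_(k+1) − s_k = -(3*k**2 + 5*k + 5)*factorial(k + 1) = t_k.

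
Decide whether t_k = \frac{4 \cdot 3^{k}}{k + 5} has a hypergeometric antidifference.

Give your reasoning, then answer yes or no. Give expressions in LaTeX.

No. Not Gosper-summable.

t_(k+1)/t_k = 3*(k + 5)/(k + 6).
A = 3*k + 15, B = k + 6, C = 1.
f must satisfy (3*k + 15)·f(k+1) − (k + 5)·f(k) = 1.
From deg A=1, deg B=1, deg C=0: d=-1.
Bound -1 < 0, so the key equation has no polynomial solution.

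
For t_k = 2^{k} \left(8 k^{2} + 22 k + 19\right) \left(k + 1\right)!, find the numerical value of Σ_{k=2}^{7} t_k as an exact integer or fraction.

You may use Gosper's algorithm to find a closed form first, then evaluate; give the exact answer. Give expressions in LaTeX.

Σ = 3065610024

t_(k+1)/t_k = 2*(8*k**3 + 54*k**2 + 125*k + 98)/(8*k**2 + 22*k + 19).
Gosper form: A/B · C(k+1)/C(k) with A=2*k + 4, B=1, C=k**2 + 11*k/4 + 19/8.
Solve (2*k + 4)·f(k+1) − (1)·f(k) = k**2 + 11*k/4 + 19/8.
Degrees (1,0,2) ⇒ d ≤ 1.
Solve for f: f(k) = (4*k + 1)/8 (degree 1 ≤ 1).
Then R = B(k−1)f/C = (4*k + 1)/(8*k**2 + 22*k + 19), so s_k = R(k)·t_k = 2**k*(4*k + 1)*factorial(k + 1).
Verify: 2**k*(8*k**2 + 22*k + 19)*factorial(k + 1) matches t_k.
Telescoping: Σ = s_(8) − s_(2) = 3065610240 − (216) = 3065610024.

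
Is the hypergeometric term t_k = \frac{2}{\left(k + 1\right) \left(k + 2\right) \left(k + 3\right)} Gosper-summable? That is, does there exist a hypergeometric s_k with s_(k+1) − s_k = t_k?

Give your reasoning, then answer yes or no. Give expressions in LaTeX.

Yes. s_k = \frac{k \left(k + 3\right)}{2 \left(k + 1\right) \left(k + 2\right)}.

r(k) = (k + 1)/(k + 4) after simplifying.
So A=k + 1 and B=k + 4, with C=1.
Solve (k + 1)·f(k+1) − (k + 3)·f(k) = 1.
Bound: deg f ≤ 2.
Coefficient equations give f(k) = k*(k + 3)/4.
Get s_k = R·t_k = k*(k + 3)/(2*(k + 1)*(k + 2)) with R(k) = B(k−1)f(k)/C(k) = k*(k + 3)**2/4.
Δs = 2/(k**3 + 6*k**2 + 11*k + 6), as required.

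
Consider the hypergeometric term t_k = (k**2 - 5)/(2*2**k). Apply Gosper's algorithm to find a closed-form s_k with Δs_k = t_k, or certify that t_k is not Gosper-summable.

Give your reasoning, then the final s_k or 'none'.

s_k = (-k**2 - 2*k + 2)/2**k

Step 1: r(k) = ((k + 1)**2 - 5)/(2*(k**2 - 5)).
A = 1/2, B = 1, C = k**2 - 5.
Key eq: (1/2)·f(k+1) = (1)·f(k) + (k**2 - 5).
Bound: deg f ≤ 2.
Coefficient equations give f(k) = -2*(k**2 + 2*k - 2).
Get s_k = R·t_k = (-k**2 - 2*k + 2)/2**k with R(k) = B(k−1)f(k)/C(k) = -2*(k**2 + 2*k - 2)/(k**2 - 5).
s_(k+1) − s_k = (k**2 - 5)/(2*2**k) = t_k.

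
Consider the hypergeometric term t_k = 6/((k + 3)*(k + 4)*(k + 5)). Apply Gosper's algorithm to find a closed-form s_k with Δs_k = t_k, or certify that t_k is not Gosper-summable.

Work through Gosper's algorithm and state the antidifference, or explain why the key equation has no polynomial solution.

s_k = k*(k + 7)/(4*(k + 3)*(k + 4))

t_(k+1)/t_k = (k + 3)/(k + 6).
Take A(k)=k + 3, B(k)=k + 6, C(k)=1.
f must satisfy (k + 3)·f(k+1) − (k + 5)·f(k) = 1.
Degrees (1,1,0) ⇒ d ≤ 2.
Solve for f: f(k) = k*(k + 7)/24 (degree 2 ≤ 2).
Certificate R = B(k−1)f/C = k*(k + 5)*(k + 7)/24 gives s_k = k*(k + 7)/(4*(k + 3)*(k + 4)).
Δs = 6/(k**3 + 12*k**2 + 47*k + 60), as required.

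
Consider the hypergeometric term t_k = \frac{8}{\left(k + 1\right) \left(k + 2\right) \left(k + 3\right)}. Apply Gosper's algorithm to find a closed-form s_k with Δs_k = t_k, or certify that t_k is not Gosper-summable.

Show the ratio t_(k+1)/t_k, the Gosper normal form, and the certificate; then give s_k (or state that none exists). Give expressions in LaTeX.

s_k = \frac{2 k \left(k + 3\right)}{\left(k + 1\right) \left(k + 2\right)}

The ratio is (k + 1)/(k + 4).
A = k + 1, B = k + 4, C = 1.
Key eq: (k + 1)·f(k+1) = (k + 3)·f(k) + (1).
deg f ≤ 2 (via 1,1,0).
A polynomial solution: f(k) = k*(k + 3)/4.
Certificate R = B(k−1)f/C = k*(k + 3)**2/4 gives s_k = 2*k*(k + 3)/((k + 1)*(k + 2)).
Check: Δs_k = 8/(k**3 + 6*k**2 + 11*k + 6). ✓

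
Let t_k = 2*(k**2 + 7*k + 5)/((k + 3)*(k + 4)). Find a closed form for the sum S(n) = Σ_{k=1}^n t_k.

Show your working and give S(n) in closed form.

S(n) = n*(4*n + 9)/(2*(n + 4))

r(k) = (k + 3)*(7*k + (k + 1)**2 + 12)/((k + 5)*(k**2 + 7*k + 5)) after simplifying.
Gosper form: A/B · C(k+1)/C(k) with A=k + 3, B=k + 5, C=k**2 + 7*k + 5.
f must satisfy (k + 3)·f(k+1) − (k + 4)·f(k) = k**2 + 7*k + 5.
d = 2 from the (1,1,2) case.
A polynomial solution: f(k) = k*(3*k + 2)/3.
So s_k = (B(k−1)f/C)·t_k = (k*(k + 4)*(3*k + 2)/(3*(k**2 + 7*k + 5)))·t_k = 2*k*(3*k + 2)/(3*(k + 3)).
Check: Δs_k = 2*(k**2 + 7*k + 5)/(k**2 + 7*k + 12). ✓
Telescope: S(n) = s_(n+1) − s_(1) = 2*(3*n**2 + 8*n + 5)/(3*(n + 4)) − (5/6) = n*(4*n + 9)/(2*(n + 4)).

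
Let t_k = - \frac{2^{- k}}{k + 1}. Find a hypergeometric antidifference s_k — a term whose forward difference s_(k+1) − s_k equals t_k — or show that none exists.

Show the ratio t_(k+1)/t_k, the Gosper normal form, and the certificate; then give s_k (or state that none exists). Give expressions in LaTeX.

The ratio is (k + 1)/(2*(k + 2)).
Normal form (A,B,C) = (k/2 + 1/2, k + 2, 1).
Key eq: (k/2 + 1/2)·f(k+1) = (k + 1)·f(k) + (1).
From deg A=1, deg B=1, deg C=0: d=-1.
Bound -1 < 0, so the key equation has no polynomial solution.

none (Gosper's algorithm certifies no s_k)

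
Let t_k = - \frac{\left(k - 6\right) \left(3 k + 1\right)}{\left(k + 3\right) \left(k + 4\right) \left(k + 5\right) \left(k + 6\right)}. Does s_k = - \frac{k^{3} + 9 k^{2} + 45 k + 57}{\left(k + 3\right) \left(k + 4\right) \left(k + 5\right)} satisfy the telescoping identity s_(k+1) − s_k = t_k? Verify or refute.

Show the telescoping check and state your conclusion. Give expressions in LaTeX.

s_(k+1) = (-45*k - (k + 1)**3 - 9*(k + 1)**2 - 102)/((k + 4)*(k + 5)*(k + 6))
s_(k+1) − s_k = (-3*k**2 + 17*k + 6)/(k**4 + 18*k**3 + 119*k**2 + 342*k + 360)
(s_(k+1) − s_k) − t_k = 0

valid; difference matches t_k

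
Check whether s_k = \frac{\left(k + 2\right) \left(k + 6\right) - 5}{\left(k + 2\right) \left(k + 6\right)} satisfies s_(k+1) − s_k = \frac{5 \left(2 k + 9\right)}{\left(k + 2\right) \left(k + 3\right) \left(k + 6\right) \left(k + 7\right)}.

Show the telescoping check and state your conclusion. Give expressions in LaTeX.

s_(k+1) = ((k + 3)*(k + 7) - 5)/((k + 3)*(k + 7))
s_(k+1) − s_k = 5*(2*k + 9)/(k**4 + 18*k**3 + 113*k**2 + 288*k + 252)
(s_(k+1) − s_k) − t_k = 0

valid; difference matches t_k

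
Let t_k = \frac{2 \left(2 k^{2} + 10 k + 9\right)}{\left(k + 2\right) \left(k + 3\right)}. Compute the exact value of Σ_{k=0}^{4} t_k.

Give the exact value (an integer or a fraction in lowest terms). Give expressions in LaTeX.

r(k) = (k + 2)*(10*k + 2*(k + 1)**2 + 19)/((k + 4)*(2*k**2 + 10*k + 9)) after simplifying.
So A=k + 2 and B=k + 4, with C=k**2 + 5*k + 9/2.
Solve (k + 2)·f(k+1) − (k + 3)·f(k) = k**2 + 5*k + 9/2.
deg f ≤ 2 (via 1,1,2).
Coefficient equations give f(k) = k*(4*k + 5)/4.
R(k) = B(k−1)·f(k)/C(k) = k*(k + 3)*(4*k + 5)/(2*(2*k**2 + 10*k + 9)); s_k = R·t_k = k*(4*k + 5)/(k + 2).
Check: Δs_k = 2*(2*k**2 + 10*k + 9)/(k**2 + 5*k + 6). ✓
Σ_(k=0)^(4) t_k = s_(5) − s_(0) = 125/7 − (0) = 125/7.

Σ = 125/7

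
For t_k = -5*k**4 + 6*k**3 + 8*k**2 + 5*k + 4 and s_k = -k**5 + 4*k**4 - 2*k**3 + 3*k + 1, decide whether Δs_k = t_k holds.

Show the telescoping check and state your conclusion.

valid (s_(k+1) − s_k reduces to t_k)

s_(k+1) = -k**5 - k**4 + 4*k**3 + 8*k**2 + 8*k + 5
s_(k+1) − s_k = -5*k**4 + 6*k**3 + 8*k**2 + 5*k + 4
(s_(k+1) − s_k) − t_k = 0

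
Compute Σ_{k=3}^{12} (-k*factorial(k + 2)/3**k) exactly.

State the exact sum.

t_(k+1)/t_k = (k + 1)*(k + 3)/(3*k).
Gosper form: A/B · C(k+1)/C(k) with A=k/3 + 1, B=1, C=k.
Solve (k/3 + 1)·f(k+1) − (1)·f(k) = k.
Degrees (1,0,1) ⇒ d ≤ 0.
Match coefficients ⇒ f(k) = 3.
So s_k = (B(k−1)f/C)·t_k = (3/k)·t_k = -3**(1 - k)*factorial(k + 2).
Δs = -k*factorial(k + 2)/3**k, as required.
Σ_(k=3)^(12) t_k = s_(13) − s_(3) = -1793792000/729 − (-40/3) = -1793782280/729.

Σ = -1793782280/729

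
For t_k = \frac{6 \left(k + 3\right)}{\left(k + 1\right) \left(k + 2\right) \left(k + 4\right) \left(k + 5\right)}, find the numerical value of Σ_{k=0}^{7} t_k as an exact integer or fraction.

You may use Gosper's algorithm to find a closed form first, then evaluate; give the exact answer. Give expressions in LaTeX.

Σ = 13/18

Ratio r(k) = (k + 1)*(k + 4)**2/((k + 3)**2*(k + 6)).
A = k + 1, B = k + 6, C = k**2 + 6*k + 9.
Set up (k + 1)·f(k+1) − (k + 5)·f(k) − (k**2 + 6*k + 9) = 0.
d = 4 from the (1,1,2) case.
A polynomial solution: f(k) = k*(k + 2)*(k + 3)*(k + 5)/8.
So s_k = (B(k−1)f/C)·t_k = (k*(k + 2)*(k + 5)**2/(8*(k + 3)))·t_k = 3*k*(k + 5)/(4*(k**2 + 5*k + 4)).
s_(k+1) − s_k = 6*(k + 3)/(k**4 + 12*k**3 + 49*k**2 + 78*k + 40) = t_k.
Σ_(k=0)^(7) t_k = s_(8) − s_(0) = 13/18 − (0) = 13/18.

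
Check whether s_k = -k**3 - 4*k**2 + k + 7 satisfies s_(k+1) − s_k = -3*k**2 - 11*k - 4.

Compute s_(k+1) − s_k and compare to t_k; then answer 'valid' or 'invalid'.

s_(k+1) = -k**3 - 7*k**2 - 10*k + 3
s_(k+1) − s_k = -3*k**2 - 11*k - 4
(s_(k+1) − s_k) − t_k = 0

Valid — Δs_k = t_k.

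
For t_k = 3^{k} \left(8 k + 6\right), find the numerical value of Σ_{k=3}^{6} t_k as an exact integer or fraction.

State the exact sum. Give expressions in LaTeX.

Σ = 54432

t_(k+1)/t_k = 3*(4*k + 7)/(4*k + 3).
Factor: A=3; B=1; C=k + 3/4.
Set up (3)·f(k+1) − (1)·f(k) − (k + 3/4) = 0.
deg f ≤ 1 (via 0,0,1).
Solve for f: f(k) = (4*k - 3)/8 (degree 1 ≤ 1).
Then R = B(k−1)f/C = (4*k - 3)/(2*(4*k + 3)), so s_k = R(k)·t_k = 3**k*(4*k - 3).
Δs = 3**k*(8*k + 6), as required.
Σ_(k=3)^(6) t_k = s_(7) − s_(3) = 54675 − (243) = 54432.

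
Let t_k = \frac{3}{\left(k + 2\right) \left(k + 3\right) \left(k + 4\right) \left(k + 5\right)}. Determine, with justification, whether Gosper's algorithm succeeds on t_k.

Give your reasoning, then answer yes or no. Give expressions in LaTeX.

Yes. s_k = \frac{k \left(k^{2} + 9 k + 26\right)}{24 \left(k + 2\right) \left(k + 3\right) \left(k + 4\right)}.

t_(k+1)/t_k = (k + 2)/(k + 6).
Factor: A=k + 2; B=k + 6; C=1.
Set up (k + 2)·f(k+1) − (k + 5)·f(k) − (1) = 0.
Bound: deg f ≤ 3.
Solve for f: f(k) = k*(k**2 + 9*k + 26)/72 (degree 3 ≤ 3).
Get s_k = R·t_k = k*(k**2 + 9*k + 26)/(24*(k + 2)*(k + 3)*(k + 4)) with R(k) = B(k−1)f(k)/C(k) = k*(k + 5)*(k**2 + 9*k + 26)/72.
Check: Δs_k = 3/(k**4 + 14*k**3 + 71*k**2 + 154*k + 120). ✓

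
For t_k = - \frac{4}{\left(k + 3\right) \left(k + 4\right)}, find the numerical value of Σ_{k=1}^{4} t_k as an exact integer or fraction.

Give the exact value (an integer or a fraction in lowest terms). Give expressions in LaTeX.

Ratio r(k) = (k + 3)/(k + 5).
Gosper form: A/B · C(k+1)/C(k) with A=k + 3, B=k + 5, C=1.
Solve (k + 3)·f(k+1) − (k + 4)·f(k) = 1.
From deg A=1, deg B=1, deg C=0: d=1.
Solving with deg f ≤ 1: f(k) = k/3.
So s_k = (B(k−1)f/C)·t_k = (k*(k + 4)/3)·t_k = -4*k/(3*k + 9).
Δs = -4/(k**2 + 7*k + 12), as required.
Evaluate s at k=5 and k=1: -5/6 and -1/3; difference -1/2.

Σ = -1/2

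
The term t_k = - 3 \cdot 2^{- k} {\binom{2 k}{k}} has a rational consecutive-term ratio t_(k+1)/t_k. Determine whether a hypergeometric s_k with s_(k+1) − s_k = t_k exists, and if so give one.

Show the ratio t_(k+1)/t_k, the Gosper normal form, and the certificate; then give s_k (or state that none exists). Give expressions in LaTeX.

no hypergeometric antidifference exists

r(k) = (2*k + 1)/(k + 1) after simplifying.
Normal form (A,B,C) = (2*k + 1, k + 1, 1).
f must satisfy (2*k + 1)·f(k+1) − (k)·f(k) = 1.
Bound: deg f ≤ -1.
deg f ≤ -1 is impossible — no certificate.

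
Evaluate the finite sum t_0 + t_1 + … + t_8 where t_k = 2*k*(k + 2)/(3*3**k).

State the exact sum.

Σ = 39256/19683

t_(k+1)/t_k = (k + 1)*(k + 3)/(3*k*(k + 2)).
Take A(k)=1/3, B(k)=1, C(k)=k**2 + 2*k.
Set up (1/3)·f(k+1) − (1)·f(k) − (k**2 + 2*k) = 0.
Degrees (0,0,2) ⇒ d ≤ 2.
A polynomial solution: f(k) = -3*(k + 1)*(k + 2)/2.
So s_k = (B(k−1)f/C)·t_k = (-3*(k + 1)/(2*k))·t_k = -(k**2 + 3*k + 2)/3**k.
Check: Δs_k = 2*k*(k + 2)/(3*3**k). ✓
Telescoping: Σ = s_(9) − s_(0) = -110/19683 − (-2) = 39256/19683.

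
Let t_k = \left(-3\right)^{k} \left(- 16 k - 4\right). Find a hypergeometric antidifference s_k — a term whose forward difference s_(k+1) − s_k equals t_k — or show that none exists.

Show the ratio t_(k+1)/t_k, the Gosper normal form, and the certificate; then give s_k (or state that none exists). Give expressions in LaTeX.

Compute t_(k+1)/t_k: get 3*(-4*k - 5)/(4*k + 1).
Factor: A=-3; B=1; C=k + 1/4.
Solve (-3)·f(k+1) − (1)·f(k) = k + 1/4.
Bound: deg f ≤ 1.
Coefficient equations give f(k) = -(2*k - 1)/8.
Get s_k = R·t_k = (-3)**k*(4*k - 2) with R(k) = B(k−1)f(k)/C(k) = -(2*k - 1)/(2*(4*k + 1)).
Check: Δs_k = (-3)**k*(-16*k - 4). ✓

s_k = \left(-3\right)^{k} \left(4 k - 2\right)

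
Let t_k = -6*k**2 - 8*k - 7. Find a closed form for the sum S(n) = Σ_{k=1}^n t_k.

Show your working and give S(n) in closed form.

S(n) = n*(-2*n**2 - 7*n - 12)

Compute t_(k+1)/t_k: get (6*k**2 + 20*k + 21)/(6*k**2 + 8*k + 7).
Take A(k)=1, B(k)=1, C(k)=k**2 + 4*k/3 + 7/6.
Set up (1)·f(k+1) − (1)·f(k) − (k**2 + 4*k/3 + 7/6) = 0.
deg f ≤ 3 (via 0,0,2).
Coefficient equations give f(k) = k*(2*k**2 + k + 4)/6.
Get s_k = R·t_k = k*(-2*k**2 - k - 4) with R(k) = B(k−1)f(k)/C(k) = k*(2*k**2 + k + 4)/(6*k**2 + 8*k + 7).
Check: Δs_k = -6*k**2 - 8*k - 7. ✓
Evaluate: s_(n+1) = -2*n**3 - 7*n**2 - 12*n - 7; subtract s_(1) = -7 ⇒ S(n) = n*(-2*n**2 - 7*n - 12).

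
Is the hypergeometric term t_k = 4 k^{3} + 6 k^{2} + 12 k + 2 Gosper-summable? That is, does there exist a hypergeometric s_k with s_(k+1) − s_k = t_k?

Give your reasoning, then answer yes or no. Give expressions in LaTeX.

t_(k+1)/t_k = (2*k**3 + 9*k**2 + 18*k + 12)/(2*k**3 + 3*k**2 + 6*k + 1).
So A=1 and B=1, with C=k**3 + 3*k**2/2 + 3*k + 1/2.
Set up (1)·f(k+1) − (1)·f(k) − (k**3 + 3*k**2/2 + 3*k + 1/2) = 0.
Bound: deg f ≤ 4.
Solving with deg f ≤ 4: f(k) = k*(k**3 + 4*k - 3)/4.
Then R = B(k−1)f/C = k*(k**3 + 4*k - 3)/(2*(2*k**3 + 3*k**2 + 6*k + 1)), so s_k = R(k)·t_k = k*(k**3 + 4*k - 3).
Δs = 4*k**3 + 6*k**2 + 12*k + 2, as required.

Yes. s_k = k \left(k^{3} + 4 k - 3\right).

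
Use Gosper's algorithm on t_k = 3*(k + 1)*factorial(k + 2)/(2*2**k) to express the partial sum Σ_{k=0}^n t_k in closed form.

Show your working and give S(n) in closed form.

t_(k+1)/t_k = (k + 2)*(k + 3)/(2*(k + 1)).
Normal form (A,B,C) = (k/2 + 3/2, 1, k + 1).
Need (k/2 + 3/2)·f(k+1) − (1)·f(k) = k + 1.
Bound: deg f ≤ 0.
Solve for f: f(k) = 2 (degree 0 ≤ 0).
Certificate R = B(k−1)f/C = 2/(k + 1) gives s_k = 3*factorial(k + 2)/2**k.
Check: Δs_k = 3*(k + 1)*factorial(k + 2)/(2*2**k). ✓
Telescope: S(n) = s_(n+1) − s_(0) = 3*2**(-n - 1)*factorial(n + 3) − (6) = -6 + 3*factorial(n + 3)/(2*2**n).

S(n) = -6 + 3*factorial(n + 3)/(2*2**n)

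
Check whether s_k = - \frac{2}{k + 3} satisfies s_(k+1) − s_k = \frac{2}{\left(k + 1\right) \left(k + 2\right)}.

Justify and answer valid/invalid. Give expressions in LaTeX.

s_(k+1) = -2/(k + 4)
s_(k+1) − s_k = 2/((k + 3)*(k + 4))
(s_(k+1) − s_k) − t_k = 4*(-2*k - 5)/(k**4 + 10*k**3 + 35*k**2 + 50*k + 24)

Invalid: residual \frac{4 \left(- 2 k - 5\right)}{k^{4} + 10 k^{3} + 35 k^{2} + 50 k + 24} ≠ 0.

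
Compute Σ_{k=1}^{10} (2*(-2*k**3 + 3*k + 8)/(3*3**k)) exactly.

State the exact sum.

Σ = -77714/59049

Ratio r(k) = (3*k - 2*(k + 1)**3 + 11)/(3*(-2*k**3 + 3*k + 8)).
Factor: A=1/3; B=1; C=k**3 - 3*k/2 - 4.
Set up (1/3)·f(k+1) − (1)·f(k) − (k**3 - 3*k/2 - 4) = 0.
deg f ≤ 3 (via 0,0,3).
Match coefficients ⇒ f(k) = -3*(2*k**3 + 3*k**2 + 3*k - 4)/4.
Get s_k = R·t_k = (2*k**3 + 3*k**2 + 3*k - 4)/3**k with R(k) = B(k−1)f(k)/C(k) = -3*(2*k**3 + 3*k**2 + 3*k - 4)/(2*(2*k**3 - 3*k - 8)).
s_(k+1) − s_k = 2*(-2*k**3 + 3*k + 8)/(3*3**k) = t_k.
Σ_(k=1)^(10) t_k = s_(11) − s_(1) = 1018/59049 − (4/3) = -77714/59049.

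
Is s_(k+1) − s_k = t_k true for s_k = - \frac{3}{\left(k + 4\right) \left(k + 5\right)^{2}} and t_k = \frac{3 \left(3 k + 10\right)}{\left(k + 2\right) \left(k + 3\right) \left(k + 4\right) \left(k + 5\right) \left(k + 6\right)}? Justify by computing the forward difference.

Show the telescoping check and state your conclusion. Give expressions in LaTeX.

Invalid: residual \frac{18 \left(- 2 k^{2} - 17 k - 34\right)}{k^{7} + 31 k^{6} + 405 k^{5} + 2885 k^{4} + 12074 k^{3} + 29604 k^{2} + 39240 k + 21600} ≠ 0.

s_(k+1) = -3/((k + 5)*(k + 6)**2)
s_(k+1) − s_k = 3*(3*k + 16)/(k**5 + 26*k**4 + 269*k**3 + 1384*k**2 + 3540*k + 3600)
(s_(k+1) − s_k) − t_k = 18*(-2*k**2 - 17*k - 34)/(k**7 + 31*k**6 + 405*k**5 + 2885*k**4 + 12074*k**3 + 29604*k**2 + 39240*k + 21600)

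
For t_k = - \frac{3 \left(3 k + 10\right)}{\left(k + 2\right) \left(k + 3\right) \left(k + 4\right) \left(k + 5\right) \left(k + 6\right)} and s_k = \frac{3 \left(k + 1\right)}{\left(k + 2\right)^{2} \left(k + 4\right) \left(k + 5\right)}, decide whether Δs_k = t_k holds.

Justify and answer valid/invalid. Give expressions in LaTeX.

Invalid: residual \frac{3 \left(4 k^{2} + 25 k + 38\right)}{k^{7} + 25 k^{6} + 261 k^{5} + 1475 k^{4} + 4874 k^{3} + 9420 k^{2} + 9864 k + 4320} ≠ 0.

s_(k+1) = 3*(k + 2)/((k + 3)**2*(k + 5)*(k + 6))
s_(k+1) − s_k = 3*(-(k + 1)*(k + 3)**2*(k + 6) + (k + 2)**3*(k + 4))/((k + 2)**2*(k + 3)**2*(k + 4)*(k + 5)*(k + 6))
(s_(k+1) − s_k) − t_k = 3*(4*k**2 + 25*k + 38)/(k**7 + 25*k**6 + 261*k**5 + 1475*k**4 + 4874*k**3 + 9420*k**2 + 9864*k + 4320)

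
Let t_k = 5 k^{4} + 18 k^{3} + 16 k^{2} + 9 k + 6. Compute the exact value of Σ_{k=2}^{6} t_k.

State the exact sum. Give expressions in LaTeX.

Σ = 20940

Step 1: r(k) = (5*k**4 + 38*k**3 + 100*k**2 + 115*k + 54)/(5*k**4 + 18*k**3 + 16*k**2 + 9*k + 6).
So A=1 and B=1, with C=k**4 + 18*k**3/5 + 16*k**2/5 + 9*k/5 + 6/5.
f must satisfy (1)·f(k+1) − (1)·f(k) = k**4 + 18*k**3/5 + 16*k**2/5 + 9*k/5 + 6/5.
From deg A=0, deg B=0, deg C=4: d=5.
Solving with deg f ≤ 5: f(k) = k*(k + 1)*(k**3 + k**2 - 3*k + 4)/5.
Then R = B(k−1)f/C = k*(k**3 + k**2 - 3*k + 4)/(5*k**3 + 13*k**2 + 3*k + 6), so s_k = R(k)·t_k = k*(k**4 + 2*k**3 - 2*k**2 + k + 4).
Verify: 5*k**4 + 18*k**3 + 16*k**2 + 9*k + 6 matches t_k.
Sum = s_(7) − s_(2); s_(7) = 21000, s_(2) = 60 ⇒ 20940.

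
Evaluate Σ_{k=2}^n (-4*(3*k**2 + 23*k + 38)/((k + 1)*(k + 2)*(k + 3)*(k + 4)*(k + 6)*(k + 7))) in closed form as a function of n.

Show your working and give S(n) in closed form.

Step 1: r(k) = (k + 1)*(k + 6)*(23*k + 3*(k + 1)**2 + 61)/((k + 5)*(k + 8)*(3*k**2 + 23*k + 38)).
Factor: A=k + 1; B=k + 8; C=k**3 + 38*k**2/3 + 51*k + 190/3.
Solve (k + 1)·f(k+1) − (k + 7)·f(k) = k**3 + 38*k**2/3 + 51*k + 190/3.
Bound: deg f ≤ 6.
Solving with deg f ≤ 6: f(k) = k*(k + 2)*(k + 4)*(k + 5)*(k**2 + 10*k + 27)/54.
Then R = B(k−1)f/C = k*(k + 2)*(k + 4)*(k + 7)*(k**2 + 10*k + 27)/(18*(3*k**2 + 23*k + 38)), so s_k = R(k)·t_k = 2*k*(-k**2 - 10*k - 27)/(9*(k**3 + 10*k**2 + 27*k + 18)).
s_(k+1) − s_k = 4*(-3*k**2 - 23*k - 38)/(k**6 + 23*k**5 + 207*k**4 + 925*k**3 + 2144*k**2 + 2412*k + 1008) = t_k.
Evaluate: s_(n+1) = 2*(-n**3 - 13*n**2 - 50*n - 38)/(9*(n**3 + 13*n**2 + 50*n + 56)); subtract s_(2) = -17/90 ⇒ S(n) = (-n**3 - 13*n**2 - 50*n + 64)/(30*(n**3 + 13*n**2 + 50*n + 56)).

S(n) = (-n**3 - 13*n**2 - 50*n + 64)/(30*(n**3 + 13*n**2 + 50*n + 56))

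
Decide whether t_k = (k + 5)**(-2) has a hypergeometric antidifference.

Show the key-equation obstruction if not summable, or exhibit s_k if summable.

No. Not Gosper-summable.

Step 1: r(k) = (k + 5)**2/(k + 6)**2.
Gosper form: A/B · C(k+1)/C(k) with A=k**2 + 10*k + 25, B=k**2 + 12*k + 36, C=1.
f must satisfy (k**2 + 10*k + 25)·f(k+1) − (k**2 + 10*k + 25)·f(k) = 1.
From deg A=2, deg B=2, deg C=0: d=0.
Write f(k) = c0. Then LHS − RHS = -1, requiring -1 = 0: contradictory. No certificate.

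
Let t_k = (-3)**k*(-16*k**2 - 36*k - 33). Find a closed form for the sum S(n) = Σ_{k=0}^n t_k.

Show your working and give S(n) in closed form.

S(n) = -12*(-3)**n*n**2 - 33*(-3)**n*n - 30*(-3)**n - 3

Ratio r(k) = 3*(-16*k**2 - 68*k - 85)/(16*k**2 + 36*k + 33).
A = -3, B = 1, C = k**2 + 9*k/4 + 33/16.
Need (-3)·f(k+1) − (1)·f(k) = k**2 + 9*k/4 + 33/16.
From deg A=0, deg B=0, deg C=2: d=2.
Solving with deg f ≤ 2: f(k) = -(4*k**2 + 3*k + 3)/16.
Certificate R = B(k−1)f/C = -(4*k**2 + 3*k + 3)/(16*k**2 + 36*k + 33) gives s_k = (-3)**k*(4*k**2 + 3*k + 3).
Check: Δs_k = (-3)**k*(-16*k**2 - 36*k - 33). ✓
Evaluate: s_(n+1) = (-3)**(n + 1)*(4*n**2 + 11*n + 10); subtract s_(0) = 3 ⇒ S(n) = -12*(-3)**n*n**2 - 33*(-3)**n*n - 30*(-3)**n - 3.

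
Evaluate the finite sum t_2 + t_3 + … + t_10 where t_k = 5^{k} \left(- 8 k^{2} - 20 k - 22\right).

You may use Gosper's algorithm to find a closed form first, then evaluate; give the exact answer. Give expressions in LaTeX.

Σ = -11962890350

r(k) = 5*(4*k**2 + 18*k + 25)/(4*k**2 + 10*k + 11) after simplifying.
Gosper form: A/B · C(k+1)/C(k) with A=5, B=1, C=k**2 + 5*k/2 + 11/4.
Solve (5)·f(k+1) − (1)·f(k) = k**2 + 5*k/2 + 11/4.
deg f ≤ 2 (via 0,0,2).
Match coefficients ⇒ f(k) = (2*k**2 + 3)/8.
Certificate R = B(k−1)f/C = (2*k**2 + 3)/(2*(4*k**2 + 10*k + 11)) gives s_k = 5**k*(-2*k**2 - 3).
s_(k+1) − s_k = 2*5**k*(k**2 - 5*(k + 1)**2 - 6) = t_k.
Sum = s_(11) − s_(2); s_(11) = -11962890625, s_(2) = -275 ⇒ -11962890350.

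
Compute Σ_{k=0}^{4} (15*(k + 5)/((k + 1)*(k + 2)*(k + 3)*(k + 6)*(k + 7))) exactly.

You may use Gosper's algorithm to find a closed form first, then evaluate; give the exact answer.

Σ = 125/308

Compute t_(k+1)/t_k: get (k + 1)*(k + 6)**2/((k + 4)*(k + 5)*(k + 8)).
Factor: A=k + 1; B=k + 8; C=k**3 + 14*k**2 + 65*k + 100.
f must satisfy (k + 1)·f(k+1) − (k + 7)·f(k) = k**3 + 14*k**2 + 65*k + 100.
Bound: deg f ≤ 6.
A polynomial solution: f(k) = k*(k + 3)*(k + 4)**2*(k + 5)**2/36.
R(k) = B(k−1)·f(k)/C(k) = k*(k + 3)*(k + 4)*(k + 7)/36; s_k = R·t_k = 5*k*(k**2 + 9*k + 20)/(12*(k**3 + 9*k**2 + 20*k + 12)).
Δs = 15*(k + 5)/(k**5 + 19*k**4 + 131*k**3 + 401*k**2 + 540*k + 252), as required.
Sum = s_(5) − s_(0); s_(5) = 125/308, s_(0) = 0 ⇒ 125/308.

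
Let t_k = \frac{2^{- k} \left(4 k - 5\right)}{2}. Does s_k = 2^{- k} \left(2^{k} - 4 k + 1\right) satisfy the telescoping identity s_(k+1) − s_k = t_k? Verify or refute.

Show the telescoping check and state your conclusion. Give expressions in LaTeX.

Valid: the claim telescopes to t_k.

s_(k+1) = (2*2**k - 4*k - 3)/(2*2**k)
s_(k+1) − s_k = (4*k - 5)/(2*2**k)
(s_(k+1) − s_k) − t_k = 0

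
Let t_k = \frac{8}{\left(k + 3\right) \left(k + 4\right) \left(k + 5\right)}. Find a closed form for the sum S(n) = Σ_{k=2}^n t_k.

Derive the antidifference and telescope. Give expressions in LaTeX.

S(n) = \frac{2 \left(n^{2} + 9 n - 10\right)}{15 \left(n^{2} + 9 n + 20\right)}

Compute t_(k+1)/t_k: get (k + 3)/(k + 6).
Gosper form: A/B · C(k+1)/C(k) with A=k + 3, B=k + 6, C=1.
f must satisfy (k + 3)·f(k+1) − (k + 5)·f(k) = 1.
deg f ≤ 2 (via 1,1,0).
Solving with deg f ≤ 2: f(k) = k*(k + 7)/24.
Then R = B(k−1)f/C = k*(k + 5)*(k + 7)/24, so s_k = R(k)·t_k = k*(k + 7)/(3*(k + 3)*(k + 4)).
s_(k+1) − s_k = 8/(k**3 + 12*k**2 + 47*k + 60) = t_k.
Evaluate: s_(n+1) = (n**2 + 9*n + 8)/(3*(n**2 + 9*n + 20)); subtract s_(2) = 1/5 ⇒ S(n) = 2*(n**2 + 9*n - 10)/(15*(n**2 + 9*n + 20)).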